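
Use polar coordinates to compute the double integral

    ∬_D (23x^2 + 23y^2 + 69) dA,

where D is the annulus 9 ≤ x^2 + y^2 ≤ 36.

The region D is 3 ≤ r ≤ 6, 0 ≤ θ ≤ 2π in polar coordinates, where x = r cos(θ), y = r sin(θ), and dA = r dr dθ.

Under the substitution, the integrand becomes 23r^2 + 69, so

    ∬_D (23x^2 + 23y^2 + 69) dA = ∫_{0}^{2π} ∫_{3}^{6} (23r^2 + 69) · r dr dθ.

Inner integral (in r): ∫_{3}^{6} (23r^2 + 69) · r dr = 31671/4.

Outer integral (in θ): ∫_{0}^{2π} (31671/4) dθ = 31671π/2.

Therefore ∬_D (23x^2 + 23y^2 + 69) dA = 31671π/2.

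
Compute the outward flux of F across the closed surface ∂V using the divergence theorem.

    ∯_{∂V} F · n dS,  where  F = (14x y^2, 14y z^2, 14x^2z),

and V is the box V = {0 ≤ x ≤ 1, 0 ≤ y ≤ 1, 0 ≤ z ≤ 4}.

By the divergence theorem,

    ∯_{∂V} F · n dS = ∭_V (∇ · F) dV.

Compute the divergence:
    ∇ · F = ∂F_x/∂x + ∂F_y/∂y + ∂F_z/∂z = 14y^2 + 14z^2 + 14x^2 = 14x^2 + 14y^2 + 14z^2.

V is a rectangular box, so dV = dx dy dz with 0 ≤ x ≤ 1, 0 ≤ y ≤ 1, 0 ≤ z ≤ 4.

Integrate (14x^2 + 14y^2 + 14z^2) over V as an iterated integral:

    ∭_V (∇·F) dV = ∫_0^{1} ∫_0^{1} ∫_0^{4} (14x^2 + 14y^2 + 14z^2) dz dy dx.

Inner (z from 0 to 4): 56x^2 + 56y^2 + 896/3.
Middle (y from 0 to 1): 56x^2 + 952/3.
Outer (x from 0 to 1): 336.

Therefore ∯_{∂V} F · n dS = 336.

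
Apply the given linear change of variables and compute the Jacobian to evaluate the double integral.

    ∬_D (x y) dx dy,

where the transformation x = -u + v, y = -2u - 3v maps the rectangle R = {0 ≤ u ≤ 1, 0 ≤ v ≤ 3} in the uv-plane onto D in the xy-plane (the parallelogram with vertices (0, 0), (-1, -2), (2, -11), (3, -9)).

Compute the Jacobian determinant of (x, y) with respect to (u, v):

    ∂(x,y)/∂(u,v) = | -1  1 | = (-1)(-3) - (1)(-2) = 5.
                   | -2  -3 |

Its absolute value is |J| = 5 (the area scaling factor).

Substituting x = -u + v, y = -2u - 3v into the integrand,

    x y → 2u^2 + u v - 3v^2,

so the integral becomes

    ∬_R (2u^2 + u v - 3v^2) · |J| du dv = ∫_0^1 ∫_0^3 (10u^2 + 5u v - 15v^2) dv du.

Inner (v): 30u^2 + 45u/2 - 135.
Outer (u): -455/4.

Therefore ∬_D (x y) dx dy = -455/4.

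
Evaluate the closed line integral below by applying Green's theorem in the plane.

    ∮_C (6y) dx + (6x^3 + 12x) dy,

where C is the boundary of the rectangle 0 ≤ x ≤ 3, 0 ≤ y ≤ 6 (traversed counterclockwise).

Green's theorem converts the closed line integral into a double integral over the enclosed region D:

    ∮_C P dx + Q dy = ∬_D (∂Q/∂x - ∂P/∂y) dA.

Here P = 6y, Q = 6x^3 + 12x, so

    ∂Q/∂x = 18x^2 + 12,    ∂P/∂y = 6,
    ∂Q/∂x - ∂P/∂y = 18x^2 + 6.

D is the region 0 ≤ x ≤ 3, 0 ≤ y ≤ 6. Evaluating the double integral:

    ∬_D (18x^2 + 6) dA = ∫_0^{3} ∫_0^{6} (18x^2 + 6) dy dx.

Inner (y from 0 to 6): 108x^2 + 36.
Outer (x from 0 to 3): 1080.

Therefore ∮_C P dx + Q dy = 1080.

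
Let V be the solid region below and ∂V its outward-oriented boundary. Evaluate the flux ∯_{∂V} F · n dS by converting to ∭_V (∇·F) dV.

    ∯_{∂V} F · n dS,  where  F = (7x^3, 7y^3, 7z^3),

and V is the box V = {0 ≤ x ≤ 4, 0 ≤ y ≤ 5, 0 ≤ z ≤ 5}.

By the divergence theorem,

    ∯_{∂V} F · n dS = ∭_V (∇ · F) dV.

Compute the divergence:
    ∇ · F = ∂F_x/∂x + ∂F_y/∂y + ∂F_z/∂z = 21x^2 + 21y^2 + 21z^2.

V is a rectangular box, so dV = dx dy dz with 0 ≤ x ≤ 4, 0 ≤ y ≤ 5, 0 ≤ z ≤ 5.

Integrate (21x^2 + 21y^2 + 21z^2) over V as an iterated integral:

    ∭_V (∇·F) dV = ∫_0^{4} ∫_0^{5} ∫_0^{5} (21x^2 + 21y^2 + 21z^2) dz dy dx.

Inner (z from 0 to 5): 105x^2 + 105y^2 + 875.
Middle (y from 0 to 5): 525x^2 + 8750.
Outer (x from 0 to 4): 46200.

Therefore ∯_{∂V} F · n dS = 46200.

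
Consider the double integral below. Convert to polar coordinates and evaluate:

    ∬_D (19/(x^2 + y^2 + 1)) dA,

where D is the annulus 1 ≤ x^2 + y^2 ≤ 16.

The region D is 1 ≤ r ≤ 4, 0 ≤ θ ≤ 2π in polar coordinates, where x = r cos(θ), y = r sin(θ), and dA = r dr dθ.

Under the substitution, the integrand becomes 19/(r^2 + 1), so

    ∬_D (19/(x^2 + y^2 + 1)) dA = ∫_{0}^{2π} ∫_{1}^{4} (19/(r^2 + 1)) · r dr dθ.

Inner integral (in r): ∫_{1}^{4} (19/(r^2 + 1)) · r dr = log(118587876497sqrt(34)/1024).

Outer integral (in θ): ∫_{0}^{2π} (log(118587876497sqrt(34)/1024)) dθ = log((118587876497sqrt(34)/1024)^(2π)).

Therefore ∬_D (19/(x^2 + y^2 + 1)) dA = log((118587876497sqrt(34)/1024)^(2π)).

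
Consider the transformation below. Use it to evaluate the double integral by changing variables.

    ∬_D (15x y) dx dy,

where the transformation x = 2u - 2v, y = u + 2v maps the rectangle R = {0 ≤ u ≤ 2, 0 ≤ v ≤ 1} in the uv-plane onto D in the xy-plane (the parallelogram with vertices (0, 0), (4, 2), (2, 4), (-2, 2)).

Compute the Jacobian determinant of (x, y) with respect to (u, v):

    ∂(x,y)/∂(u,v) = | 2  -2 | = (2)(2) - (-2)(1) = 6.
                   | 1  2 |

Its absolute value is |J| = 6 (the area scaling factor).

Substituting x = 2u - 2v, y = u + 2v into the integrand,

    15x y → 30u^2 + 30u v - 60v^2,

so the integral becomes

    ∬_R (30u^2 + 30u v - 60v^2) · |J| du dv = ∫_0^2 ∫_0^1 (180u^2 + 180u v - 360v^2) dv du.

Inner (v): 180u^2 + 90u - 120.
Outer (u): 420.

Therefore ∬_D (15x y) dx dy = 420.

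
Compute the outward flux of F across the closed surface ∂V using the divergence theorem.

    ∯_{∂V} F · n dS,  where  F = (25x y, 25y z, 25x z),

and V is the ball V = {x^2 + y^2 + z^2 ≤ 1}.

By the divergence theorem,

    ∯_{∂V} F · n dS = ∭_V (∇ · F) dV.

Compute the divergence:
    ∇ · F = ∂F_x/∂x + ∂F_y/∂y + ∂F_z/∂z = 25y + 25z + 25x = 25x + 25y + 25z.

In spherical coordinates, x = ρ sin(φ) cos(θ), y = ρ sin(φ) sin(θ), z = ρ cos(φ), dV = ρ^2 sin(φ) dρ dφ dθ, with 0 ≤ ρ ≤ 1, 0 ≤ φ ≤ π, 0 ≤ θ ≤ 2π.

The integrand, after substitution and multiplying by the volume element, becomes (25ρ (sqrt(2)sin(φ)sin(θ + π/4) + cos(φ))) · ρ^2 sin(φ), so

    ∭_V (∇·F) dV = ∫_0^{2π} ∫_0^{π} ∫_0^{1} (25ρ (sqrt(2)sin(φ)sin(θ + π/4) + cos(φ))) · ρ^2 sin(φ) dρ dφ dθ.

Inner (ρ from 0 to 1): 25(sqrt(2)sin(φ)sin(θ + π/4) + cos(φ))sin(φ)/4.
Middle (φ from 0 to π): 25sqrt(2)π sin(θ + π/4)/8.
Outer (θ from 0 to 2π): 0.

Therefore ∯_{∂V} F · n dS = 0.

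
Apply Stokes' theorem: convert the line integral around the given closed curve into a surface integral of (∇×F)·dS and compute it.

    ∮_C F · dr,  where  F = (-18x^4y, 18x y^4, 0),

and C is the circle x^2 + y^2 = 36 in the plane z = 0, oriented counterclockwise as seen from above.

Let S be the flat disk x^2 + y^2 ≤ 36 in the plane z = 0, with upward unit normal n̂ = ẑ. By Stokes' theorem,

    ∮_C F · dr = ∬_S (∇ × F) · n̂ dS = ∬_D (curl F)_z dA,

where D is the disk x^2 + y^2 ≤ 36.

Compute the curl of F = (-18x^4y, 18x y^4, 0):
    (∇ × F)_x = ∂F_z/∂y - ∂F_y/∂z = 0,
    (∇ × F)_y = ∂F_x/∂z - ∂F_z/∂x = 0,
    (∇ × F)_z = ∂F_y/∂x - ∂F_x/∂y = 18x^4 + 18y^4.

On z = 0, (curl F)_z = 18x^4 + 18y^4.

Convert to polar (x = r cos θ, y = r sin θ, dA = r dr dθ); the integrand becomes 18r^4(sin(θ)^4 + cos(θ)^4), so

    ∬_D (curl F)_z dA = ∫_0^{2π} ∫_0^{6} (18r^4(sin(θ)^4 + cos(θ)^4)) · r dr dθ.

Inner (r from 0 to 6): 139968sin(θ)^4 + 139968cos(θ)^4.
Outer (θ from 0 to 2π): 209952π.

Therefore ∮_C F · dr = 209952π.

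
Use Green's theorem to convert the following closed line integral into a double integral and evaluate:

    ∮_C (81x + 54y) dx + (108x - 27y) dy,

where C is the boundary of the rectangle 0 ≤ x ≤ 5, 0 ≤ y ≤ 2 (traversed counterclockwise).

Green's theorem converts the closed line integral into a double integral over the enclosed region D:

    ∮_C P dx + Q dy = ∬_D (∂Q/∂x - ∂P/∂y) dA.

Here P = 81x + 54y, Q = 108x - 27y, so

    ∂Q/∂x = 108,    ∂P/∂y = 54,
    ∂Q/∂x - ∂P/∂y = 54.

D is the region 0 ≤ x ≤ 5, 0 ≤ y ≤ 2. Evaluating the double integral:

    ∬_D (54) dA = ∫_0^{5} ∫_0^{2} (54) dy dx.

Inner (y from 0 to 2): 108.
Outer (x from 0 to 5): 540.

Therefore ∮_C P dx + Q dy = 540.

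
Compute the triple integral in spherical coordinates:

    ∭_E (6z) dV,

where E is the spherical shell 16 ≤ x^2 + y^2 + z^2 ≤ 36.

In spherical coordinates, x = ρ sin(φ) cos(θ), y = ρ sin(φ) sin(θ), z = ρ cos(φ), and dV = ρ^2 sin(φ) dρ dφ dθ.

The integrand becomes 6ρ cos(φ), so

    ∭_E (6z) dV = ∫_{0}^{2π} ∫_{0}^{π} ∫_{4}^{6} (6ρ cos(φ)) · ρ^2 sin(φ) dρ dφ dθ.

Inner (ρ): 780sin(2φ).
Middle (φ): 0.
Outer (θ): 0.

Therefore the triple integral equals 0.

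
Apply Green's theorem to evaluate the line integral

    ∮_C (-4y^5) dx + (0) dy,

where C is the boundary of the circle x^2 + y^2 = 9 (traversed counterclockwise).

Green's theorem converts the closed line integral into a double integral over the enclosed region D:

    ∮_C P dx + Q dy = ∬_D (∂Q/∂x - ∂P/∂y) dA.

Here P = -4y^5, Q = 0, so

    ∂Q/∂x = 0,    ∂P/∂y = -20y^4,
    ∂Q/∂x - ∂P/∂y = 20y^4.

D is the region x^2 + y^2 ≤ 9. Evaluating the double integral:

In polar coordinates (x = r cos θ, y = r sin θ, dA = r dr dθ) the integrand becomes 20r^4sin(θ)^4, so

    ∬_D (20y^4) dA = ∫_0^{2π} ∫_0^{3} (20r^4sin(θ)^4) · r dr dθ.

Inner (r from 0 to 3): 2430sin(θ)^4.
Outer (θ from 0 to 2π): 3645π/2.

Therefore ∮_C P dx + Q dy = 3645π/2.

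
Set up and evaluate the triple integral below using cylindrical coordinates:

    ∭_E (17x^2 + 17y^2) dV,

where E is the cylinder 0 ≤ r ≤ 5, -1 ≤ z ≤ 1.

In cylindrical coordinates, x = r cos(θ), y = r sin(θ), z = z, and dV = r dr dθ dz.

The integrand becomes 17r^2, so

    ∭_E (17x^2 + 17y^2) dV = ∫_{0}^{2π} ∫_{0}^{5} ∫_{-1}^{1} (17r^2) · r dz dr dθ.

Inner (z): 34r^3.
Middle (r from 0 to 5): 10625/2.
Outer (θ): 10625π.

Therefore the triple integral equals 10625π.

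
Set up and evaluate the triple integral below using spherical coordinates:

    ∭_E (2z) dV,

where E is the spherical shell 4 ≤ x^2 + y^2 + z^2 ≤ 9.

In spherical coordinates, x = ρ sin(φ) cos(θ), y = ρ sin(φ) sin(θ), z = ρ cos(φ), and dV = ρ^2 sin(φ) dρ dφ dθ.

The integrand becomes 2ρ cos(φ), so

    ∭_E (2z) dV = ∫_{0}^{2π} ∫_{0}^{π} ∫_{2}^{3} (2ρ cos(φ)) · ρ^2 sin(φ) dρ dφ dθ.

Inner (ρ): 65sin(2φ)/4.
Middle (φ): 0.
Outer (θ): 0.

Therefore the triple integral equals 0.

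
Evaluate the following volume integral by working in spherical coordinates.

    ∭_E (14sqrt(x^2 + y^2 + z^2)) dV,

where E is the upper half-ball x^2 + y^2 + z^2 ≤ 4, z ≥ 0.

In spherical coordinates, x = ρ sin(φ) cos(θ), y = ρ sin(φ) sin(θ), z = ρ cos(φ), and dV = ρ^2 sin(φ) dρ dφ dθ.

The integrand becomes 14ρ, so

    ∭_E (14sqrt(x^2 + y^2 + z^2)) dV = ∫_{0}^{2π} ∫_{0}^{π/2} ∫_{0}^{2} (14ρ) · ρ^2 sin(φ) dρ dφ dθ.

Inner (ρ): 56sin(φ).
Middle (φ): 56.
Outer (θ): 112π.

Therefore the triple integral equals 112π.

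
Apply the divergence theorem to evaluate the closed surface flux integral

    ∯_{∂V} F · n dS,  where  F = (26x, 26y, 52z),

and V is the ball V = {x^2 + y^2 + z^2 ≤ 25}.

By the divergence theorem,

    ∯_{∂V} F · n dS = ∭_V (∇ · F) dV.

Compute the divergence:
    ∇ · F = ∂F_x/∂x + ∂F_y/∂y + ∂F_z/∂z = 26 + 26 + 52 = 104.

In spherical coordinates, x = ρ sin(φ) cos(θ), y = ρ sin(φ) sin(θ), z = ρ cos(φ), dV = ρ^2 sin(φ) dρ dφ dθ, with 0 ≤ ρ ≤ 5, 0 ≤ φ ≤ π, 0 ≤ θ ≤ 2π.

The integrand, after substitution and multiplying by the volume element, becomes (104) · ρ^2 sin(φ), so

    ∭_V (∇·F) dV = ∫_0^{2π} ∫_0^{π} ∫_0^{5} (104) · ρ^2 sin(φ) dρ dφ dθ.

Inner (ρ from 0 to 5): 13000sin(φ)/3.
Middle (φ from 0 to π): 26000/3.
Outer (θ from 0 to 2π): 52000π/3.

Therefore ∯_{∂V} F · n dS = 52000π/3.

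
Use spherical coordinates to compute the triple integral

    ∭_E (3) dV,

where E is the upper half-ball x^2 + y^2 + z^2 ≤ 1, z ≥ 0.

In spherical coordinates, x = ρ sin(φ) cos(θ), y = ρ sin(φ) sin(θ), z = ρ cos(φ), and dV = ρ^2 sin(φ) dρ dφ dθ.

The integrand becomes 3, so

    ∭_E (3) dV = ∫_{0}^{2π} ∫_{0}^{π/2} ∫_{0}^{1} (3) · ρ^2 sin(φ) dρ dφ dθ.

Inner (ρ): sin(φ).
Middle (φ): 1.
Outer (θ): 2π.

Therefore the triple integral equals 2π.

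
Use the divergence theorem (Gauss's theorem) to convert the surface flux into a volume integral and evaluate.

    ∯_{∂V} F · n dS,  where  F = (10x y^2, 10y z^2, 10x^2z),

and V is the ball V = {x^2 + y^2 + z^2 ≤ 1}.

By the divergence theorem,

    ∯_{∂V} F · n dS = ∭_V (∇ · F) dV.

Compute the divergence:
    ∇ · F = ∂F_x/∂x + ∂F_y/∂y + ∂F_z/∂z = 10y^2 + 10z^2 + 10x^2 = 10x^2 + 10y^2 + 10z^2.

In spherical coordinates, x = ρ sin(φ) cos(θ), y = ρ sin(φ) sin(θ), z = ρ cos(φ), dV = ρ^2 sin(φ) dρ dφ dθ, with 0 ≤ ρ ≤ 1, 0 ≤ φ ≤ π, 0 ≤ θ ≤ 2π.

The integrand, after substitution and multiplying by the volume element, becomes (10ρ^2) · ρ^2 sin(φ), so

    ∭_V (∇·F) dV = ∫_0^{2π} ∫_0^{π} ∫_0^{1} (10ρ^2) · ρ^2 sin(φ) dρ dφ dθ.

Inner (ρ from 0 to 1): 2sin(φ).
Middle (φ from 0 to π): 4.
Outer (θ from 0 to 2π): 8π.

Therefore ∯_{∂V} F · n dS = 8π.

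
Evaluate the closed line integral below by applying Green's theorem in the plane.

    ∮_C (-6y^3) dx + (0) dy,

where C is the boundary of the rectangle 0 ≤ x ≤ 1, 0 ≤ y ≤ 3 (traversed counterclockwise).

Green's theorem converts the closed line integral into a double integral over the enclosed region D:

    ∮_C P dx + Q dy = ∬_D (∂Q/∂x - ∂P/∂y) dA.

Here P = -6y^3, Q = 0, so

    ∂Q/∂x = 0,    ∂P/∂y = -18y^2,
    ∂Q/∂x - ∂P/∂y = 18y^2.

D is the region 0 ≤ x ≤ 1, 0 ≤ y ≤ 3. Evaluating the double integral:

    ∬_D (18y^2) dA = ∫_0^{1} ∫_0^{3} (18y^2) dy dx.

Inner (y from 0 to 3): 162.
Outer (x from 0 to 1): 162.

Therefore ∮_C P dx + Q dy = 162.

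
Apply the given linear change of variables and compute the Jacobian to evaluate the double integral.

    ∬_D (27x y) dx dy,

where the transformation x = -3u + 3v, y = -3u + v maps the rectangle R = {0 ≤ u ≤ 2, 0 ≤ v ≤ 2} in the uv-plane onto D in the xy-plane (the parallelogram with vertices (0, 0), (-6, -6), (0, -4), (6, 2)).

Compute the Jacobian determinant of (x, y) with respect to (u, v):

    ∂(x,y)/∂(u,v) = | -3  3 | = (-3)(1) - (3)(-3) = 6.
                   | -3  1 |

Its absolute value is |J| = 6 (the area scaling factor).

Substituting x = -3u + 3v, y = -3u + v into the integrand,

    27x y → 243u^2 - 324u v + 81v^2,

so the integral becomes

    ∬_R (243u^2 - 324u v + 81v^2) · |J| du dv = ∫_0^2 ∫_0^2 (1458u^2 - 1944u v + 486v^2) dv du.

Inner (v): 2916u^2 - 3888u + 1296.
Outer (u): 2592.

Therefore ∬_D (27x y) dx dy = 2592.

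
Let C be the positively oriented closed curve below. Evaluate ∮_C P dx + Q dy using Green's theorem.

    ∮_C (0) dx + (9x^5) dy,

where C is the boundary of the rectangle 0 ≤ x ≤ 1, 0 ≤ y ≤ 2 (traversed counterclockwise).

Green's theorem converts the closed line integral into a double integral over the enclosed region D:

    ∮_C P dx + Q dy = ∬_D (∂Q/∂x - ∂P/∂y) dA.

Here P = 0, Q = 9x^5, so

    ∂Q/∂x = 45x^4,    ∂P/∂y = 0,
    ∂Q/∂x - ∂P/∂y = 45x^4.

D is the region 0 ≤ x ≤ 1, 0 ≤ y ≤ 2. Evaluating the double integral:

    ∬_D (45x^4) dA = ∫_0^{1} ∫_0^{2} (45x^4) dy dx.

Inner (y from 0 to 2): 90x^4.
Outer (x from 0 to 1): 18.

Therefore ∮_C P dx + Q dy = 18.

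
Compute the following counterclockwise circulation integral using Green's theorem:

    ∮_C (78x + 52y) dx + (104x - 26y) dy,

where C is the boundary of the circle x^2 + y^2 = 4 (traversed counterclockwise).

Green's theorem converts the closed line integral into a double integral over the enclosed region D:

    ∮_C P dx + Q dy = ∬_D (∂Q/∂x - ∂P/∂y) dA.

Here P = 78x + 52y, Q = 104x - 26y, so

    ∂Q/∂x = 104,    ∂P/∂y = 52,
    ∂Q/∂x - ∂P/∂y = 52.

D is the region x^2 + y^2 ≤ 4. Evaluating the double integral:

In polar coordinates (x = r cos θ, y = r sin θ, dA = r dr dθ) the integrand becomes 52, so

    ∬_D (52) dA = ∫_0^{2π} ∫_0^{2} (52) · r dr dθ.

Inner (r from 0 to 2): 104.
Outer (θ from 0 to 2π): 208π.

Therefore ∮_C P dx + Q dy = 208π.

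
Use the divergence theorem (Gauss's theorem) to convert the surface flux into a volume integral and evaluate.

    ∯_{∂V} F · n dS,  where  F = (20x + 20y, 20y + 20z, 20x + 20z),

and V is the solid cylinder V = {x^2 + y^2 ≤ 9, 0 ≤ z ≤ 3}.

By the divergence theorem,

    ∯_{∂V} F · n dS = ∭_V (∇ · F) dV.

Compute the divergence:
    ∇ · F = ∂F_x/∂x + ∂F_y/∂y + ∂F_z/∂z = 20 + 20 + 20 = 60.

In cylindrical coordinates, x = r cos(θ), y = r sin(θ), z = z, dV = r dr dθ dz, with 0 ≤ r ≤ 3, 0 ≤ θ ≤ 2π, 0 ≤ z ≤ 3.

The integrand, after substitution and multiplying by the volume element, becomes (60) · r, so

    ∭_V (∇·F) dV = ∫_0^{2π} ∫_0^{3} ∫_0^{3} (60) · r dz dr dθ.

Inner (z from 0 to 3): 180r.
Middle (r from 0 to 3): 810.
Outer (θ from 0 to 2π): 1620π.

Therefore ∯_{∂V} F · n dS = 1620π.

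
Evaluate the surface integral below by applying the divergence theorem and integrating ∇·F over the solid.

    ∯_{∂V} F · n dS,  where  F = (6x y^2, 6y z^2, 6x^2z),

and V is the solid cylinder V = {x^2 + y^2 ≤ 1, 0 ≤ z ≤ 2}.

By the divergence theorem,

    ∯_{∂V} F · n dS = ∭_V (∇ · F) dV.

Compute the divergence:
    ∇ · F = ∂F_x/∂x + ∂F_y/∂y + ∂F_z/∂z = 6y^2 + 6z^2 + 6x^2 = 6x^2 + 6y^2 + 6z^2.

In cylindrical coordinates, x = r cos(θ), y = r sin(θ), z = z, dV = r dr dθ dz, with 0 ≤ r ≤ 1, 0 ≤ θ ≤ 2π, 0 ≤ z ≤ 2.

The integrand, after substitution and multiplying by the volume element, becomes (6r^2 + 6z^2) · r, so

    ∭_V (∇·F) dV = ∫_0^{2π} ∫_0^{1} ∫_0^{2} (6r^2 + 6z^2) · r dz dr dθ.

Inner (z from 0 to 2): 12r^3 + 16r.
Middle (r from 0 to 1): 11.
Outer (θ from 0 to 2π): 22π.

Therefore ∯_{∂V} F · n dS = 22π.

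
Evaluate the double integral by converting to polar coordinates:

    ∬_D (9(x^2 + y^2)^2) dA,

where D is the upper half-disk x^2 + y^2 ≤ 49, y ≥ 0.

The region D is 0 ≤ r ≤ 7, 0 ≤ θ ≤ π in polar coordinates, where x = r cos(θ), y = r sin(θ), and dA = r dr dθ.

Under the substitution, the integrand becomes 9r^4, so

    ∬_D (9(x^2 + y^2)^2) dA = ∫_{0}^{π} ∫_{0}^{7} (9r^4) · r dr dθ.

Inner integral (in r): ∫_{0}^{7} (9r^4) · r dr = 352947/2.

Outer integral (in θ): ∫_{0}^{π} (352947/2) dθ = 352947π/2.

Therefore ∬_D (9(x^2 + y^2)^2) dA = 352947π/2.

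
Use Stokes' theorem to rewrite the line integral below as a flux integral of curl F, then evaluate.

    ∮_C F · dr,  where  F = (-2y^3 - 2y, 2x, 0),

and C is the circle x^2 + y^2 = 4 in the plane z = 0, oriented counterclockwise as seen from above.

Let S be the flat disk x^2 + y^2 ≤ 4 in the plane z = 0, with upward unit normal n̂ = ẑ. By Stokes' theorem,

    ∮_C F · dr = ∬_S (∇ × F) · n̂ dS = ∬_D (curl F)_z dA,

where D is the disk x^2 + y^2 ≤ 4.

Compute the curl of F = (-2y^3 - 2y, 2x, 0):
    (∇ × F)_x = ∂F_z/∂y - ∂F_y/∂z = 0,
    (∇ × F)_y = ∂F_x/∂z - ∂F_z/∂x = 0,
    (∇ × F)_z = ∂F_y/∂x - ∂F_x/∂y = 6y^2 + 4.

On z = 0, (curl F)_z = 6y^2 + 4.

Convert to polar (x = r cos θ, y = r sin θ, dA = r dr dθ); the integrand becomes 6r^2sin(θ)^2 + 4, so

    ∬_D (curl F)_z dA = ∫_0^{2π} ∫_0^{2} (6r^2sin(θ)^2 + 4) · r dr dθ.

Inner (r from 0 to 2): 24sin(θ)^2 + 8.
Outer (θ from 0 to 2π): 40π.

Therefore ∮_C F · dr = 40π.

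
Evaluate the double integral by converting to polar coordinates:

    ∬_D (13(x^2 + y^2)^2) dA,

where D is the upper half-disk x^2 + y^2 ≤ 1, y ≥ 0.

The region D is 0 ≤ r ≤ 1, 0 ≤ θ ≤ π in polar coordinates, where x = r cos(θ), y = r sin(θ), and dA = r dr dθ.

Under the substitution, the integrand becomes 13r^4, so

    ∬_D (13(x^2 + y^2)^2) dA = ∫_{0}^{π} ∫_{0}^{1} (13r^4) · r dr dθ.

Inner integral (in r): ∫_{0}^{1} (13r^4) · r dr = 13/6.

Outer integral (in θ): ∫_{0}^{π} (13/6) dθ = 13π/6.

Therefore ∬_D (13(x^2 + y^2)^2) dA = 13π/6.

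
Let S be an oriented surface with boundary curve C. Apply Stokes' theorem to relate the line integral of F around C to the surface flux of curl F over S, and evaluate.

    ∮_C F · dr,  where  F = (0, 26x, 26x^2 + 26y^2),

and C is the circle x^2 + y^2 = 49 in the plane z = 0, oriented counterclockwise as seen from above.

Let S be the flat disk x^2 + y^2 ≤ 49 in the plane z = 0, with upward unit normal n̂ = ẑ. By Stokes' theorem,

    ∮_C F · dr = ∬_S (∇ × F) · n̂ dS = ∬_D (curl F)_z dA,

where D is the disk x^2 + y^2 ≤ 49.

Compute the curl of F = (0, 26x, 26x^2 + 26y^2):
    (∇ × F)_x = ∂F_z/∂y - ∂F_y/∂z = 52y,
    (∇ × F)_y = ∂F_x/∂z - ∂F_z/∂x = -52x,
    (∇ × F)_z = ∂F_y/∂x - ∂F_x/∂y = 26.

On z = 0, (curl F)_z = 26.

Convert to polar (x = r cos θ, y = r sin θ, dA = r dr dθ); the integrand becomes 26, so

    ∬_D (curl F)_z dA = ∫_0^{2π} ∫_0^{7} (26) · r dr dθ.

Inner (r from 0 to 7): 637.
Outer (θ from 0 to 2π): 1274π.

Therefore ∮_C F · dr = 1274π.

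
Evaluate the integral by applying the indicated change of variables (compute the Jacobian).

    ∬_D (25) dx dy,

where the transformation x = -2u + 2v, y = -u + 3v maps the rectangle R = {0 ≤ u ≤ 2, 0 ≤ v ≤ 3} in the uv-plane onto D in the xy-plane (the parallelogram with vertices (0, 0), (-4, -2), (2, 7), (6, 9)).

Compute the Jacobian determinant of (x, y) with respect to (u, v):

    ∂(x,y)/∂(u,v) = | -2  2 | = (-2)(3) - (2)(-1) = -4.
                   | -1  3 |

Its absolute value is |J| = 4 (the area scaling factor).

Substituting x = -2u + 2v, y = -u + 3v into the integrand,

    25 → 25,

so the integral becomes

    ∬_R (25) · |J| du dv = ∫_0^2 ∫_0^3 (100) dv du.

Inner (v): 300.
Outer (u): 600.

Therefore ∬_D (25) dx dy = 600.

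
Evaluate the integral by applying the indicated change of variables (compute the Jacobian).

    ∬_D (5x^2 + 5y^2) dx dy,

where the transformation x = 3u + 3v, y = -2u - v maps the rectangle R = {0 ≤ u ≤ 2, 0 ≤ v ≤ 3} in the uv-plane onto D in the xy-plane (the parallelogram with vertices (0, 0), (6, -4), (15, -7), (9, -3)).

Compute the Jacobian determinant of (x, y) with respect to (u, v):

    ∂(x,y)/∂(u,v) = | 3  3 | = (3)(-1) - (3)(-2) = 3.
                   | -2  -1 |

Its absolute value is |J| = 3 (the area scaling factor).

Substituting x = 3u + 3v, y = -2u - v into the integrand,

    5x^2 + 5y^2 → 65u^2 + 110u v + 50v^2,

so the integral becomes

    ∬_R (65u^2 + 110u v + 50v^2) · |J| du dv = ∫_0^2 ∫_0^3 (195u^2 + 330u v + 150v^2) dv du.

Inner (v): 585u^2 + 1485u + 1350.
Outer (u): 7230.

Therefore ∬_D (5x^2 + 5y^2) dx dy = 7230.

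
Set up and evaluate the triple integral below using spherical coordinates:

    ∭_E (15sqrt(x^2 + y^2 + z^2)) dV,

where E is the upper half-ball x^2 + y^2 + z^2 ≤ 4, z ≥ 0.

In spherical coordinates, x = ρ sin(φ) cos(θ), y = ρ sin(φ) sin(θ), z = ρ cos(φ), and dV = ρ^2 sin(φ) dρ dφ dθ.

The integrand becomes 15ρ, so

    ∭_E (15sqrt(x^2 + y^2 + z^2)) dV = ∫_{0}^{2π} ∫_{0}^{π/2} ∫_{0}^{2} (15ρ) · ρ^2 sin(φ) dρ dφ dθ.

Inner (ρ): 60sin(φ).
Middle (φ): 60.
Outer (θ): 120π.

Therefore the triple integral equals 120π.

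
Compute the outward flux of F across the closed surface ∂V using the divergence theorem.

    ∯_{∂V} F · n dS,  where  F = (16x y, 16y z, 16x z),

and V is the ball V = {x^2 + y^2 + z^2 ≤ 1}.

By the divergence theorem,

    ∯_{∂V} F · n dS = ∭_V (∇ · F) dV.

Compute the divergence:
    ∇ · F = ∂F_x/∂x + ∂F_y/∂y + ∂F_z/∂z = 16y + 16z + 16x = 16x + 16y + 16z.

In spherical coordinates, x = ρ sin(φ) cos(θ), y = ρ sin(φ) sin(θ), z = ρ cos(φ), dV = ρ^2 sin(φ) dρ dφ dθ, with 0 ≤ ρ ≤ 1, 0 ≤ φ ≤ π, 0 ≤ θ ≤ 2π.

The integrand, after substitution and multiplying by the volume element, becomes (16ρ (sqrt(2)sin(φ)sin(θ + π/4) + cos(φ))) · ρ^2 sin(φ), so

    ∭_V (∇·F) dV = ∫_0^{2π} ∫_0^{π} ∫_0^{1} (16ρ (sqrt(2)sin(φ)sin(θ + π/4) + cos(φ))) · ρ^2 sin(φ) dρ dφ dθ.

Inner (ρ from 0 to 1): 4(sqrt(2)sin(φ)sin(θ + π/4) + cos(φ))sin(φ).
Middle (φ from 0 to π): 2sqrt(2)π sin(θ + π/4).
Outer (θ from 0 to 2π): 0.

Therefore ∯_{∂V} F · n dS = 0.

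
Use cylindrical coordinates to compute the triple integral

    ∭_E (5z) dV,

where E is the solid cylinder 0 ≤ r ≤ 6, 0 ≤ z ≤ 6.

In cylindrical coordinates, x = r cos(θ), y = r sin(θ), z = z, and dV = r dr dθ dz.

The integrand becomes 5z, so

    ∭_E (5z) dV = ∫_{0}^{2π} ∫_{0}^{6} ∫_{0}^{6} (5z) · r dz dr dθ.

Inner (z): 90r.
Middle (r from 0 to 6): 1620.
Outer (θ): 3240π.

Therefore the triple integral equals 3240π.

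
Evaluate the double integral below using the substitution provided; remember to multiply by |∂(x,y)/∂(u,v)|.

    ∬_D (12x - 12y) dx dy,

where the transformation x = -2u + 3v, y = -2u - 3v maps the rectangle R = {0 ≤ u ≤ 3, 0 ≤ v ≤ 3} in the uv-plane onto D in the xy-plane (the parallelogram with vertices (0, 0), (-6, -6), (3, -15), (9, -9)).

Compute the Jacobian determinant of (x, y) with respect to (u, v):

    ∂(x,y)/∂(u,v) = | -2  3 | = (-2)(-3) - (3)(-2) = 12.
                   | -2  -3 |

Its absolute value is |J| = 12 (the area scaling factor).

Substituting x = -2u + 3v, y = -2u - 3v into the integrand,

    12x - 12y → 72v,

so the integral becomes

    ∬_R (72v) · |J| du dv = ∫_0^3 ∫_0^3 (864v) dv du.

Inner (v): 3888.
Outer (u): 11664.

Therefore ∬_D (12x - 12y) dx dy = 11664.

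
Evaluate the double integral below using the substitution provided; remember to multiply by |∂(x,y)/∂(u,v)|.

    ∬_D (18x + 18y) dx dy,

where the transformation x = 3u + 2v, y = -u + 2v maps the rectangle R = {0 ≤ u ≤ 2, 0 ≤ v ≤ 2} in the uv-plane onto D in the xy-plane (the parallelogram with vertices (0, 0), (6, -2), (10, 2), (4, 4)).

Compute the Jacobian determinant of (x, y) with respect to (u, v):

    ∂(x,y)/∂(u,v) = | 3  2 | = (3)(2) - (2)(-1) = 8.
                   | -1  2 |

Its absolute value is |J| = 8 (the area scaling factor).

Substituting x = 3u + 2v, y = -u + 2v into the integrand,

    18x + 18y → 36u + 72v,

so the integral becomes

    ∬_R (36u + 72v) · |J| du dv = ∫_0^2 ∫_0^2 (288u + 576v) dv du.

Inner (v): 576u + 1152.
Outer (u): 3456.

Therefore ∬_D (18x + 18y) dx dy = 3456.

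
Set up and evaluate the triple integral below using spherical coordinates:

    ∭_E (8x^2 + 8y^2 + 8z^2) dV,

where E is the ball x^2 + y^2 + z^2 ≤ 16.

In spherical coordinates, x = ρ sin(φ) cos(θ), y = ρ sin(φ) sin(θ), z = ρ cos(φ), and dV = ρ^2 sin(φ) dρ dφ dθ.

The integrand becomes 8ρ^2, so

    ∭_E (8x^2 + 8y^2 + 8z^2) dV = ∫_{0}^{2π} ∫_{0}^{π} ∫_{0}^{4} (8ρ^2) · ρ^2 sin(φ) dρ dφ dθ.

Inner (ρ): 8192sin(φ)/5.
Middle (φ): 16384/5.
Outer (θ): 32768π/5.

Therefore the triple integral equals 32768π/5.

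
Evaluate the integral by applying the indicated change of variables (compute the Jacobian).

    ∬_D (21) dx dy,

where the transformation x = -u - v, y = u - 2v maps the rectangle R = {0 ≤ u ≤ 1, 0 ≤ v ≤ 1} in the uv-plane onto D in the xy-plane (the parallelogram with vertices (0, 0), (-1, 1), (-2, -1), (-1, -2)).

Compute the Jacobian determinant of (x, y) with respect to (u, v):

    ∂(x,y)/∂(u,v) = | -1  -1 | = (-1)(-2) - (-1)(1) = 3.
                   | 1  -2 |

Its absolute value is |J| = 3 (the area scaling factor).

Substituting x = -u - v, y = u - 2v into the integrand,

    21 → 21,

so the integral becomes

    ∬_R (21) · |J| du dv = ∫_0^1 ∫_0^1 (63) dv du.

Inner (v): 63.
Outer (u): 63.

Therefore ∬_D (21) dx dy = 63.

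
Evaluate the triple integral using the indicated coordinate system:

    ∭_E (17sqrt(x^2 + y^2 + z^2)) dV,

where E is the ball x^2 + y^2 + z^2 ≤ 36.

In spherical coordinates, x = ρ sin(φ) cos(θ), y = ρ sin(φ) sin(θ), z = ρ cos(φ), and dV = ρ^2 sin(φ) dρ dφ dθ.

The integrand becomes 17ρ, so

    ∭_E (17sqrt(x^2 + y^2 + z^2)) dV = ∫_{0}^{2π} ∫_{0}^{π} ∫_{0}^{6} (17ρ) · ρ^2 sin(φ) dρ dφ dθ.

Inner (ρ): 5508sin(φ).
Middle (φ): 11016.
Outer (θ): 22032π.

Therefore the triple integral equals 22032π.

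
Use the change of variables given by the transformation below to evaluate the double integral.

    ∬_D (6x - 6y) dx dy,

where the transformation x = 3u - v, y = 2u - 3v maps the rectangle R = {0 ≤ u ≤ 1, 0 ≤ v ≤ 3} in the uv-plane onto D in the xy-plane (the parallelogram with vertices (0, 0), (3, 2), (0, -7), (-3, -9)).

Compute the Jacobian determinant of (x, y) with respect to (u, v):

    ∂(x,y)/∂(u,v) = | 3  -1 | = (3)(-3) - (-1)(2) = -7.
                   | 2  -3 |

Its absolute value is |J| = 7 (the area scaling factor).

Substituting x = 3u - v, y = 2u - 3v into the integrand,

    6x - 6y → 6u + 12v,

so the integral becomes

    ∬_R (6u + 12v) · |J| du dv = ∫_0^1 ∫_0^3 (42u + 84v) dv du.

Inner (v): 126u + 378.
Outer (u): 441.

Therefore ∬_D (6x - 6y) dx dy = 441.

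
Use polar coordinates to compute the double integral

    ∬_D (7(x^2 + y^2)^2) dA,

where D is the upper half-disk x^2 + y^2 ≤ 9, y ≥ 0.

The region D is 0 ≤ r ≤ 3, 0 ≤ θ ≤ π in polar coordinates, where x = r cos(θ), y = r sin(θ), and dA = r dr dθ.

Under the substitution, the integrand becomes 7r^4, so

    ∬_D (7(x^2 + y^2)^2) dA = ∫_{0}^{π} ∫_{0}^{3} (7r^4) · r dr dθ.

Inner integral (in r): ∫_{0}^{3} (7r^4) · r dr = 1701/2.

Outer integral (in θ): ∫_{0}^{π} (1701/2) dθ = 1701π/2.

Therefore ∬_D (7(x^2 + y^2)^2) dA = 1701π/2.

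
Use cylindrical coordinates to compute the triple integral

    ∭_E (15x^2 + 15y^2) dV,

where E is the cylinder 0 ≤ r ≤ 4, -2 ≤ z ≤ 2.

In cylindrical coordinates, x = r cos(θ), y = r sin(θ), z = z, and dV = r dr dθ dz.

The integrand becomes 15r^2, so

    ∭_E (15x^2 + 15y^2) dV = ∫_{0}^{2π} ∫_{0}^{4} ∫_{-2}^{2} (15r^2) · r dz dr dθ.

Inner (z): 60r^3.
Middle (r from 0 to 4): 3840.
Outer (θ): 7680π.

Therefore the triple integral equals 7680π.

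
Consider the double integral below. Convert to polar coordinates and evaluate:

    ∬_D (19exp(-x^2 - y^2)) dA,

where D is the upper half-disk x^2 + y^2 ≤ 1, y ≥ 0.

The region D is 0 ≤ r ≤ 1, 0 ≤ θ ≤ π in polar coordinates, where x = r cos(θ), y = r sin(θ), and dA = r dr dθ.

Under the substitution, the integrand becomes 19exp(-r^2), so

    ∬_D (19exp(-x^2 - y^2)) dA = ∫_{0}^{π} ∫_{0}^{1} (19exp(-r^2)) · r dr dθ.

Inner integral (in r): ∫_{0}^{1} (19exp(-r^2)) · r dr = 19/2 - 19exp(-1)/2.

Outer integral (in θ): ∫_{0}^{π} (19/2 - 19exp(-1)/2) dθ = -19π (1 - e)exp(-1)/2.

Therefore ∬_D (19exp(-x^2 - y^2)) dA = -19π (1 - e)exp(-1)/2.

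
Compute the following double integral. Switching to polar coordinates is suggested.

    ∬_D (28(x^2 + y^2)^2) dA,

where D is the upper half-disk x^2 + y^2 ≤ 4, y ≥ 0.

The region D is 0 ≤ r ≤ 2, 0 ≤ θ ≤ π in polar coordinates, where x = r cos(θ), y = r sin(θ), and dA = r dr dθ.

Under the substitution, the integrand becomes 28r^4, so

    ∬_D (28(x^2 + y^2)^2) dA = ∫_{0}^{π} ∫_{0}^{2} (28r^4) · r dr dθ.

Inner integral (in r): ∫_{0}^{2} (28r^4) · r dr = 896/3.

Outer integral (in θ): ∫_{0}^{π} (896/3) dθ = 896π/3.

Therefore ∬_D (28(x^2 + y^2)^2) dA = 896π/3.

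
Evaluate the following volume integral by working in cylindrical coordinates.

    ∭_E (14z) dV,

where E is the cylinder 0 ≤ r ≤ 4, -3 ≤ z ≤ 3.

In cylindrical coordinates, x = r cos(θ), y = r sin(θ), z = z, and dV = r dr dθ dz.

The integrand becomes 14z, so

    ∭_E (14z) dV = ∫_{0}^{2π} ∫_{0}^{4} ∫_{-3}^{3} (14z) · r dz dr dθ.

Inner (z): 0.
Middle (r from 0 to 4): 0.
Outer (θ): 0.

Therefore the triple integral equals 0.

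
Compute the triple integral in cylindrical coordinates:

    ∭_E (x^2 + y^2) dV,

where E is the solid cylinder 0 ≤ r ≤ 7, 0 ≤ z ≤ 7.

In cylindrical coordinates, x = r cos(θ), y = r sin(θ), z = z, and dV = r dr dθ dz.

The integrand becomes r^2, so

    ∭_E (x^2 + y^2) dV = ∫_{0}^{2π} ∫_{0}^{7} ∫_{0}^{7} (r^2) · r dz dr dθ.

Inner (z): 7r^3.
Middle (r from 0 to 7): 16807/4.
Outer (θ): 16807π/2.

Therefore the triple integral equals 16807π/2.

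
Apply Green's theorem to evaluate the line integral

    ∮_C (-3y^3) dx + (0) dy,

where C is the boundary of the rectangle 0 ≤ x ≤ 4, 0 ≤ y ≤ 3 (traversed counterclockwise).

Green's theorem converts the closed line integral into a double integral over the enclosed region D:

    ∮_C P dx + Q dy = ∬_D (∂Q/∂x - ∂P/∂y) dA.

Here P = -3y^3, Q = 0, so

    ∂Q/∂x = 0,    ∂P/∂y = -9y^2,
    ∂Q/∂x - ∂P/∂y = 9y^2.

D is the region 0 ≤ x ≤ 4, 0 ≤ y ≤ 3. Evaluating the double integral:

    ∬_D (9y^2) dA = ∫_0^{4} ∫_0^{3} (9y^2) dy dx.

Inner (y from 0 to 3): 81.
Outer (x from 0 to 4): 324.

Therefore ∮_C P dx + Q dy = 324.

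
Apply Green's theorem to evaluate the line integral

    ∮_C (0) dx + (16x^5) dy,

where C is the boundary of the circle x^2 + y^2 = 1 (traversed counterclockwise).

Green's theorem converts the closed line integral into a double integral over the enclosed region D:

    ∮_C P dx + Q dy = ∬_D (∂Q/∂x - ∂P/∂y) dA.

Here P = 0, Q = 16x^5, so

    ∂Q/∂x = 80x^4,    ∂P/∂y = 0,
    ∂Q/∂x - ∂P/∂y = 80x^4.

D is the region x^2 + y^2 ≤ 1. Evaluating the double integral:

In polar coordinates (x = r cos θ, y = r sin θ, dA = r dr dθ) the integrand becomes 80r^4cos(θ)^4, so

    ∬_D (80x^4) dA = ∫_0^{2π} ∫_0^{1} (80r^4cos(θ)^4) · r dr dθ.

Inner (r from 0 to 1): 40cos(θ)^4/3.
Outer (θ from 0 to 2π): 10π.

Therefore ∮_C P dx + Q dy = 10π.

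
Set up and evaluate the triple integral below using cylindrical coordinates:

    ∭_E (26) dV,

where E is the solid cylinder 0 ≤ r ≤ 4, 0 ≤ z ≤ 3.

In cylindrical coordinates, x = r cos(θ), y = r sin(θ), z = z, and dV = r dr dθ dz.

The integrand becomes 26, so

    ∭_E (26) dV = ∫_{0}^{2π} ∫_{0}^{4} ∫_{0}^{3} (26) · r dz dr dθ.

Inner (z): 78r.
Middle (r from 0 to 4): 624.
Outer (θ): 1248π.

Therefore the triple integral equals 1248π.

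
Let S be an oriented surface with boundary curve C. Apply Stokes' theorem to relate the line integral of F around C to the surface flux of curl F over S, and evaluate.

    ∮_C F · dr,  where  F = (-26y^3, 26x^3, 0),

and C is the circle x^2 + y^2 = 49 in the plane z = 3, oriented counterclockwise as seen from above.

Let S be the flat disk x^2 + y^2 ≤ 49 in the plane z = 3, with upward unit normal n̂ = ẑ. By Stokes' theorem,

    ∮_C F · dr = ∬_S (∇ × F) · n̂ dS = ∬_D (curl F)_z dA,

where D is the disk x^2 + y^2 ≤ 49.

Compute the curl of F = (-26y^3, 26x^3, 0):
    (∇ × F)_x = ∂F_z/∂y - ∂F_y/∂z = 0,
    (∇ × F)_y = ∂F_x/∂z - ∂F_z/∂x = 0,
    (∇ × F)_z = ∂F_y/∂x - ∂F_x/∂y = 78x^2 + 78y^2.

On z = 3, (curl F)_z = 78x^2 + 78y^2.

Convert to polar (x = r cos θ, y = r sin θ, dA = r dr dθ); the integrand becomes 78r^2, so

    ∬_D (curl F)_z dA = ∫_0^{2π} ∫_0^{7} (78r^2) · r dr dθ.

Inner (r from 0 to 7): 93639/2.
Outer (θ from 0 to 2π): 93639π.

Therefore ∮_C F · dr = 93639π.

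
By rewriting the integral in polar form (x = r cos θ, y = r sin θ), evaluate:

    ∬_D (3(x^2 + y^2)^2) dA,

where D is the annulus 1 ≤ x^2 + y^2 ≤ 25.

The region D is 1 ≤ r ≤ 5, 0 ≤ θ ≤ 2π in polar coordinates, where x = r cos(θ), y = r sin(θ), and dA = r dr dθ.

Under the substitution, the integrand becomes 3r^4, so

    ∬_D (3(x^2 + y^2)^2) dA = ∫_{0}^{2π} ∫_{1}^{5} (3r^4) · r dr dθ.

Inner integral (in r): ∫_{1}^{5} (3r^4) · r dr = 7812.

Outer integral (in θ): ∫_{0}^{2π} (7812) dθ = 15624π.

Therefore ∬_D (3(x^2 + y^2)^2) dA = 15624π.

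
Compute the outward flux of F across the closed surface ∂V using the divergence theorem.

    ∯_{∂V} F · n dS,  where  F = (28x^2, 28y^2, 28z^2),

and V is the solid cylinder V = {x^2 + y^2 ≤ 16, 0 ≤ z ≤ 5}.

By the divergence theorem,

    ∯_{∂V} F · n dS = ∭_V (∇ · F) dV.

Compute the divergence:
    ∇ · F = ∂F_x/∂x + ∂F_y/∂y + ∂F_z/∂z = 56x + 56y + 56z.

In cylindrical coordinates, x = r cos(θ), y = r sin(θ), z = z, dV = r dr dθ dz, with 0 ≤ r ≤ 4, 0 ≤ θ ≤ 2π, 0 ≤ z ≤ 5.

The integrand, after substitution and multiplying by the volume element, becomes (56sqrt(2)r sin(θ + π/4) + 56z) · r, so

    ∭_V (∇·F) dV = ∫_0^{2π} ∫_0^{4} ∫_0^{5} (56sqrt(2)r sin(θ + π/4) + 56z) · r dz dr dθ.

Inner (z from 0 to 5): 140r (2sqrt(2)r sin(θ + π/4) + 5).
Middle (r from 0 to 4): 17920sqrt(2)sin(θ + π/4)/3 + 5600.
Outer (θ from 0 to 2π): 11200π.

Therefore ∯_{∂V} F · n dS = 11200π.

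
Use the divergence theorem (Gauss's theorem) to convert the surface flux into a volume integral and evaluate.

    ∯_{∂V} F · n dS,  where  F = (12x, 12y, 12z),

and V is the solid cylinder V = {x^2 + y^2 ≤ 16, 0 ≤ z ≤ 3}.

By the divergence theorem,

    ∯_{∂V} F · n dS = ∭_V (∇ · F) dV.

Compute the divergence:
    ∇ · F = ∂F_x/∂x + ∂F_y/∂y + ∂F_z/∂z = 12 + 12 + 12 = 36.

In cylindrical coordinates, x = r cos(θ), y = r sin(θ), z = z, dV = r dr dθ dz, with 0 ≤ r ≤ 4, 0 ≤ θ ≤ 2π, 0 ≤ z ≤ 3.

The integrand, after substitution and multiplying by the volume element, becomes (36) · r, so

    ∭_V (∇·F) dV = ∫_0^{2π} ∫_0^{4} ∫_0^{3} (36) · r dz dr dθ.

Inner (z from 0 to 3): 108r.
Middle (r from 0 to 4): 864.
Outer (θ from 0 to 2π): 1728π.

Therefore ∯_{∂V} F · n dS = 1728π.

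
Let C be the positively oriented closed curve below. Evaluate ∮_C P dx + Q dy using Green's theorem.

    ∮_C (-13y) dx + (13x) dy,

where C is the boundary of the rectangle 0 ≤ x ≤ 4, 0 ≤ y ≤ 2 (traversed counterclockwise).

Green's theorem converts the closed line integral into a double integral over the enclosed region D:

    ∮_C P dx + Q dy = ∬_D (∂Q/∂x - ∂P/∂y) dA.

Here P = -13y, Q = 13x, so

    ∂Q/∂x = 13,    ∂P/∂y = -13,
    ∂Q/∂x - ∂P/∂y = 26.

D is the region 0 ≤ x ≤ 4, 0 ≤ y ≤ 2. Evaluating the double integral:

    ∬_D (26) dA = ∫_0^{4} ∫_0^{2} (26) dy dx.

Inner (y from 0 to 2): 52.
Outer (x from 0 to 4): 208.

Therefore ∮_C P dx + Q dy = 208.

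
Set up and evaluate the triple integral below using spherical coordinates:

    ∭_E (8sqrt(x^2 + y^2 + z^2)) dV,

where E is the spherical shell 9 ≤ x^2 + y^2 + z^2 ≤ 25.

In spherical coordinates, x = ρ sin(φ) cos(θ), y = ρ sin(φ) sin(θ), z = ρ cos(φ), and dV = ρ^2 sin(φ) dρ dφ dθ.

The integrand becomes 8ρ, so

    ∭_E (8sqrt(x^2 + y^2 + z^2)) dV = ∫_{0}^{2π} ∫_{0}^{π} ∫_{3}^{5} (8ρ) · ρ^2 sin(φ) dρ dφ dθ.

Inner (ρ): 1088sin(φ).
Middle (φ): 2176.
Outer (θ): 4352π.

Therefore the triple integral equals 4352π.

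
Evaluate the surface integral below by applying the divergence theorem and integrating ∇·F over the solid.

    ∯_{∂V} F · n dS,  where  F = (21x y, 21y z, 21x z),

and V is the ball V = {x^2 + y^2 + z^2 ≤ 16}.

By the divergence theorem,

    ∯_{∂V} F · n dS = ∭_V (∇ · F) dV.

Compute the divergence:
    ∇ · F = ∂F_x/∂x + ∂F_y/∂y + ∂F_z/∂z = 21y + 21z + 21x = 21x + 21y + 21z.

In spherical coordinates, x = ρ sin(φ) cos(θ), y = ρ sin(φ) sin(θ), z = ρ cos(φ), dV = ρ^2 sin(φ) dρ dφ dθ, with 0 ≤ ρ ≤ 4, 0 ≤ φ ≤ π, 0 ≤ θ ≤ 2π.

The integrand, after substitution and multiplying by the volume element, becomes (21ρ (sqrt(2)sin(φ)sin(θ + π/4) + cos(φ))) · ρ^2 sin(φ), so

    ∭_V (∇·F) dV = ∫_0^{2π} ∫_0^{π} ∫_0^{4} (21ρ (sqrt(2)sin(φ)sin(θ + π/4) + cos(φ))) · ρ^2 sin(φ) dρ dφ dθ.

Inner (ρ from 0 to 4): 1344(sqrt(2)sin(φ)sin(θ + π/4) + cos(φ))sin(φ).
Middle (φ from 0 to π): 672sqrt(2)π sin(θ + π/4).
Outer (θ from 0 to 2π): 0.

Therefore ∯_{∂V} F · n dS = 0.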